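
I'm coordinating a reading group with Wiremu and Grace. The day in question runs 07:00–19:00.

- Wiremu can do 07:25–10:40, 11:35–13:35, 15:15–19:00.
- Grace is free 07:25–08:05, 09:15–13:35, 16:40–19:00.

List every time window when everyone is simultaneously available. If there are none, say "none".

Wiremu ∩ Grace: 07:25-08:05, 09:15-10:40, 11:35-13:35, 16:40-19:00.
So the common availability across everyone is 07:25-08:05, 09:15-10:40, 11:35-13:35, 16:40-19:00.

07:25-08:05, 09:15-10:40, 11:35-13:35, 16:40-19:00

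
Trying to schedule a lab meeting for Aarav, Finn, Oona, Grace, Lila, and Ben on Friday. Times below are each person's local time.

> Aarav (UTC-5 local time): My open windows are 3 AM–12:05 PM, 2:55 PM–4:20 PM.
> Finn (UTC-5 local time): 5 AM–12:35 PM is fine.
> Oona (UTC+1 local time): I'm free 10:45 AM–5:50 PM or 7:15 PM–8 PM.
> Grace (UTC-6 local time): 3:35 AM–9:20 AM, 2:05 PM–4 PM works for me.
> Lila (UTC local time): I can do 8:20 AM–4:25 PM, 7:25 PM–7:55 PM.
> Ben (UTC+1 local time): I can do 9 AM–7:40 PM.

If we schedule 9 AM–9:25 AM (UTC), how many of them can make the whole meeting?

3

Aarav in UTC: 08:00-17:05, 19:55-21:20 (add 5h to convert from UTC-5).
Finn in UTC: 10:00-17:35 (add 5h to convert from UTC-5).
Oona in UTC: 09:45-16:50, 18:15-19:00 (subtract 1h to convert from UTC+1).
Grace in UTC: 09:35-15:20, 20:05-22:00 (add 6h to convert from UTC-6).
Lila in UTC: 08:20-16:25, 19:25-19:55.
Ben in UTC: 08:00-18:40 (subtract 1h to convert from UTC+1).
Aarav, Lila, and Ben can make the full 09:00-09:25 slot — that's 3.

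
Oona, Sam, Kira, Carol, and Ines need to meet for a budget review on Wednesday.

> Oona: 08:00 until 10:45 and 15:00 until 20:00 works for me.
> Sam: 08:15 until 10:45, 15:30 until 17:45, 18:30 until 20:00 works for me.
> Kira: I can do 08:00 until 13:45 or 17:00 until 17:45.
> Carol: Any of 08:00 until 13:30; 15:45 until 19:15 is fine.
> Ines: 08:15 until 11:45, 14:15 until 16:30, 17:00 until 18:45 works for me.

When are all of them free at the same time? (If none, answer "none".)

08:15-10:45, 17:00-17:45

Oona ∩ Sam: 08:15-10:45, 15:30-17:45, 18:30-20:00.
Oona ∩ Sam ∩ Kira: 08:15-10:45, 17:00-17:45.
Oona ∩ Sam ∩ Kira ∩ Carol: 08:15-10:45, 17:00-17:45.
Oona ∩ Sam ∩ Kira ∩ Carol ∩ Ines: 08:15-10:45, 17:00-17:45.
Those are the intersection windows.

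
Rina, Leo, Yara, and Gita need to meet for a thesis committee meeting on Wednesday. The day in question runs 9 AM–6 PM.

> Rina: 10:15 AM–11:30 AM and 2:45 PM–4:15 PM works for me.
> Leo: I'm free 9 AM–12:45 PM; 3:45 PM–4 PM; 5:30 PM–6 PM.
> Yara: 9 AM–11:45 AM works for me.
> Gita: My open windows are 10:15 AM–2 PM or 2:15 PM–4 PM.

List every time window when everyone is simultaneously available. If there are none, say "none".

Rina ∩ Leo: 10:15-11:30, 15:45-16:00.
Rina ∩ Leo ∩ Yara: 10:15-11:30.
Rina ∩ Leo ∩ Yara ∩ Gita: 10:15-11:30.
So the common availability across everyone is 10:15-11:30.

10:15-11:30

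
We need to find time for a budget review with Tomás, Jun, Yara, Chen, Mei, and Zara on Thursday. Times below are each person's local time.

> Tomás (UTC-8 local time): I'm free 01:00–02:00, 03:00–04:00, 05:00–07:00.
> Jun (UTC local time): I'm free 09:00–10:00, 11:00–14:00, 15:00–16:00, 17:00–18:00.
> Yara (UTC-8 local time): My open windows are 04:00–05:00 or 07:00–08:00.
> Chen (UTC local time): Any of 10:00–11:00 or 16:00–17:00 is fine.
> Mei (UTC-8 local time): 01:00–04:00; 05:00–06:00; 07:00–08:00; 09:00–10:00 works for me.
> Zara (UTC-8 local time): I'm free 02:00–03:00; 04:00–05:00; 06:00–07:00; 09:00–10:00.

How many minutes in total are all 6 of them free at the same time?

Tomás in UTC: 09:00-10:00, 11:00-12:00, 13:00-15:00 (add 8h to convert from UTC-8).
Jun in UTC: 09:00-10:00, 11:00-14:00, 15:00-16:00, 17:00-18:00.
Yara in UTC: 12:00-13:00, 15:00-16:00 (add 8h to convert from UTC-8).
Chen in UTC: 10:00-11:00, 16:00-17:00.
Mei in UTC: 09:00-12:00, 13:00-14:00, 15:00-16:00, 17:00-18:00 (add 8h to convert from UTC-8).
Zara in UTC: 10:00-11:00, 12:00-13:00, 14:00-15:00, 17:00-18:00 (add 8h to convert from UTC-8).
Tomás ∩ Jun: 09:00-10:00, 11:00-12:00, 13:00-14:00.
Tomás ∩ Jun ∩ Yara: ∅.
Tomás ∩ Jun ∩ Yara ∩ Chen: ∅.
Tomás ∩ Jun ∩ Yara ∩ Chen ∩ Mei: ∅.
Tomás ∩ Jun ∩ Yara ∩ Chen ∩ Mei ∩ Zara: ∅.
There is no time when everyone is free.
There is no common window, so the total is 0 minutes.

0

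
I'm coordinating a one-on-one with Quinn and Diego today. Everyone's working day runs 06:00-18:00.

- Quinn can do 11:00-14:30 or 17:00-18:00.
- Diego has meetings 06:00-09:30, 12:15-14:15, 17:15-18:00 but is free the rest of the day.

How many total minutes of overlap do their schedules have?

105

Quinn free: 11:00-14:30, 17:00-18:00.
Diego free: 09:30-12:15, 14:15-17:15 (invert busy blocks within the working day).
Quinn ∩ Diego: 11:00-12:15, 14:15-14:30, 17:00-17:15.
So the common availability across everyone is 11:00-12:15, 14:15-14:30, 17:00-17:15.
Summing the common windows: 75 + 15 + 15 = 105 minutes.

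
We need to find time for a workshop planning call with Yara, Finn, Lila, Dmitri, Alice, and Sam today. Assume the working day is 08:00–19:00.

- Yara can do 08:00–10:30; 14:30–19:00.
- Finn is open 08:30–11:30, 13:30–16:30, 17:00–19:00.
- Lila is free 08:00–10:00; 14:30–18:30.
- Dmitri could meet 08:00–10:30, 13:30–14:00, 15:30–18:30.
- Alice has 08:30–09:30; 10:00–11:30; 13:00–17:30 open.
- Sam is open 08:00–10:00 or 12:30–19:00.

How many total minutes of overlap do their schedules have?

150

Yara ∩ Finn: 08:30-10:30, 14:30-16:30, 17:00-19:00.
Yara ∩ Finn ∩ Lila: 08:30-10:00, 14:30-16:30, 17:00-18:30.
Yara ∩ Finn ∩ Lila ∩ Dmitri: 08:30-10:00, 15:30-16:30, 17:00-18:30.
Yara ∩ Finn ∩ Lila ∩ Dmitri ∩ Alice: 08:30-09:30, 15:30-16:30, 17:00-17:30.
Yara ∩ Finn ∩ Lila ∩ Dmitri ∩ Alice ∩ Sam: 08:30-09:30, 15:30-16:30, 17:00-17:30.
Summing the common windows: 60 + 60 + 30 = 150 minutes.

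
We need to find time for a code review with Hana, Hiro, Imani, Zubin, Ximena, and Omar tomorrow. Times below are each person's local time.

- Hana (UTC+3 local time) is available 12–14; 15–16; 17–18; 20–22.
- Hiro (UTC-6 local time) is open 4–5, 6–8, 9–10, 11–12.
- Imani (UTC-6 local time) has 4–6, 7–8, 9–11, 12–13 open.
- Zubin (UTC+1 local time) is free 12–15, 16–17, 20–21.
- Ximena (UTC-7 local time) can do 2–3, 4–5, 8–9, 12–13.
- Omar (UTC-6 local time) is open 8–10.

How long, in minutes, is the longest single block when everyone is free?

Hana in UTC: 09:00-11:00, 12:00-13:00, 14:00-15:00, 17:00-19:00 (subtract 3h to convert from UTC+3).
Hiro in UTC: 10:00-11:00, 12:00-14:00, 15:00-16:00, 17:00-18:00 (add 6h to convert from UTC-6).
Imani in UTC: 10:00-12:00, 13:00-14:00, 15:00-17:00, 18:00-19:00 (add 6h to convert from UTC-6).
Zubin in UTC: 11:00-14:00, 15:00-16:00, 19:00-20:00 (subtract 1h to convert from UTC+1).
Ximena in UTC: 09:00-10:00, 11:00-12:00, 15:00-16:00, 19:00-20:00 (add 7h to convert from UTC-7).
Omar in UTC: 14:00-16:00 (add 6h to convert from UTC-6).
Hana ∩ Hiro: 10:00-11:00, 12:00-13:00, 17:00-18:00.
Hana ∩ Hiro ∩ Imani: 10:00-11:00.
Hana ∩ Hiro ∩ Imani ∩ Zubin: ∅.
Hana ∩ Hiro ∩ Imani ∩ Zubin ∩ Ximena: ∅.
Hana ∩ Hiro ∩ Imani ∩ Zubin ∩ Ximena ∩ Omar: ∅.
There is no time when everyone is free.
No common window exists, so the longest block is 0 minutes.

0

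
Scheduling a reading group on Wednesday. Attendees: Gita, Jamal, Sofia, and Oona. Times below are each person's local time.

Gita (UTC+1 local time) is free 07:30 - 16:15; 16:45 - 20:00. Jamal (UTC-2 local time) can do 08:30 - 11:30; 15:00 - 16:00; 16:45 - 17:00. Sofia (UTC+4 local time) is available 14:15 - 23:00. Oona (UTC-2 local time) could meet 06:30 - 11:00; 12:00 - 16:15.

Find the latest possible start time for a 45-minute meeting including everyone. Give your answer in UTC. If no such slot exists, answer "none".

17:15

Gita in UTC: 06:30-15:15, 15:45-19:00 (subtract 1h to convert from UTC+1).
Jamal in UTC: 10:30-13:30, 17:00-18:00, 18:45-19:00 (add 2h to convert from UTC-2).
Sofia in UTC: 10:15-19:00 (subtract 4h to convert from UTC+4).
Oona in UTC: 08:30-13:00, 14:00-18:15 (add 2h to convert from UTC-2).
Gita ∩ Jamal: 10:30-13:30, 17:00-18:00, 18:45-19:00.
Gita ∩ Jamal ∩ Sofia: 10:30-13:30, 17:00-18:00, 18:45-19:00.
Gita ∩ Jamal ∩ Sofia ∩ Oona: 10:30-13:00, 17:00-18:00.
The last common window of at least 45 minutes is 17:00-18:00; a 45-minute meeting can start as late as 17:15 and still end by 18:00.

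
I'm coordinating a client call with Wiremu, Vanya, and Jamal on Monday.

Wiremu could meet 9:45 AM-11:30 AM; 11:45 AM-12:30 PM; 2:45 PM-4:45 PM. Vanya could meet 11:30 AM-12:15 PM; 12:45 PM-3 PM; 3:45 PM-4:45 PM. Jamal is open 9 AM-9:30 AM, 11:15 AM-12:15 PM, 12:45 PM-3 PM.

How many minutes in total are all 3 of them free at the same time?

Wiremu ∩ Vanya: 11:45-12:15, 14:45-15:00, 15:45-16:45.
Wiremu ∩ Vanya ∩ Jamal: 11:45-12:15, 14:45-15:00.
Summing the common windows: 30 + 15 = 45 minutes.

45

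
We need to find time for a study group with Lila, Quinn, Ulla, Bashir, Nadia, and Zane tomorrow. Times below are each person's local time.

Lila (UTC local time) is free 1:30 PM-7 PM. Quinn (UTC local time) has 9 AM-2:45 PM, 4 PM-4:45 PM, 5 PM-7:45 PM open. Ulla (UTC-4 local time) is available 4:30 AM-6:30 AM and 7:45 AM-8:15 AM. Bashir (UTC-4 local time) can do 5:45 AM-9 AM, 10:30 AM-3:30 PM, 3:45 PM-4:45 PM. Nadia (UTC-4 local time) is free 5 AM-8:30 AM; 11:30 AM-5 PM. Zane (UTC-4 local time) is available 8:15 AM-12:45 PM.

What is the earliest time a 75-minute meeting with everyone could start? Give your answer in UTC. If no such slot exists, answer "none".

Lila in UTC: 13:30-19:00.
Quinn in UTC: 09:00-14:45, 16:00-16:45, 17:00-19:45.
Ulla in UTC: 08:30-10:30, 11:45-12:15 (add 4h to convert from UTC-4).
Bashir in UTC: 09:45-13:00, 14:30-19:30, 19:45-20:45 (add 4h to convert from UTC-4).
Nadia in UTC: 09:00-12:30, 15:30-21:00 (add 4h to convert from UTC-4).
Zane in UTC: 12:15-16:45 (add 4h to convert from UTC-4).
Lila ∩ Quinn: 13:30-14:45, 16:00-16:45, 17:00-19:00.
Lila ∩ Quinn ∩ Ulla: ∅.
Lila ∩ Quinn ∩ Ulla ∩ Bashir: ∅.
Lila ∩ Quinn ∩ Ulla ∩ Bashir ∩ Nadia: ∅.
Lila ∩ Quinn ∩ Ulla ∩ Bashir ∩ Nadia ∩ Zane: ∅.
There is no time when everyone is free.
No common window is at least 75 minutes long.

none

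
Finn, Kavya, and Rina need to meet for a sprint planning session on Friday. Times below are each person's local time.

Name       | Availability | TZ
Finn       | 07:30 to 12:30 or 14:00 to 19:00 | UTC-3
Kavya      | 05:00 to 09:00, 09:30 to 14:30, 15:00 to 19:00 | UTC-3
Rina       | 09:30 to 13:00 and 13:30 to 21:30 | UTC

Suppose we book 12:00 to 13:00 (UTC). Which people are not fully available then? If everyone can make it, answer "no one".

Kavya

Finn in UTC: 10:30-15:30, 17:00-22:00 (add 3h to convert from UTC-3).
Kavya in UTC: 08:00-12:00, 12:30-17:30, 18:00-22:00 (add 3h to convert from UTC-3).
Rina in UTC: 09:30-13:00, 13:30-21:30.
Finn: free for 12:00-13:00. Kavya: not fully free for 12:00-13:00. Rina: free for 12:00-13:00.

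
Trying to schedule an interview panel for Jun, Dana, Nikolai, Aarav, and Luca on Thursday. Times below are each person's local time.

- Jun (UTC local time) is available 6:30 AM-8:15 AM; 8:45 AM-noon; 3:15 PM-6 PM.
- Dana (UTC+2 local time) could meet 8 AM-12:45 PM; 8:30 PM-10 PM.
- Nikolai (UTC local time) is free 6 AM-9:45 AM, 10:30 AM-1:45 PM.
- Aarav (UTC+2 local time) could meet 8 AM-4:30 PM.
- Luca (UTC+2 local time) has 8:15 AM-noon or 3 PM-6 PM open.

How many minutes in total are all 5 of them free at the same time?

165

Jun in UTC: 06:30-08:15, 08:45-12:00, 15:15-18:00.
Dana in UTC: 06:00-10:45, 18:30-20:00 (subtract 2h to convert from UTC+2).
Nikolai in UTC: 06:00-09:45, 10:30-13:45.
Aarav in UTC: 06:00-14:30 (subtract 2h to convert from UTC+2).
Luca in UTC: 06:15-10:00, 13:00-16:00 (subtract 2h to convert from UTC+2).
Jun ∩ Dana: 06:30-08:15, 08:45-10:45.
Jun ∩ Dana ∩ Nikolai: 06:30-08:15, 08:45-09:45, 10:30-10:45.
Jun ∩ Dana ∩ Nikolai ∩ Aarav: 06:30-08:15, 08:45-09:45, 10:30-10:45.
Jun ∩ Dana ∩ Nikolai ∩ Aarav ∩ Luca: 06:30-08:15, 08:45-09:45.
Those are the intersection windows.
Summing the common windows: 105 + 60 = 165 minutes.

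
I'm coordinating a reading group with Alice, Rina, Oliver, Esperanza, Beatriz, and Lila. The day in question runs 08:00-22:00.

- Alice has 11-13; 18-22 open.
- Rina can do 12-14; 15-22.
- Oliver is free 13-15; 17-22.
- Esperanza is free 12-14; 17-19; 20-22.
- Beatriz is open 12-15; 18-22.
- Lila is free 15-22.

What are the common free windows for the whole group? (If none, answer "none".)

Alice ∩ Rina: 12:00-13:00, 18:00-22:00.
Alice ∩ Rina ∩ Oliver: 18:00-22:00.
Alice ∩ Rina ∩ Oliver ∩ Esperanza: 18:00-19:00, 20:00-22:00.
Alice ∩ Rina ∩ Oliver ∩ Esperanza ∩ Beatriz: 18:00-19:00, 20:00-22:00.
Alice ∩ Rina ∩ Oliver ∩ Esperanza ∩ Beatriz ∩ Lila: 18:00-19:00, 20:00-22:00.
Those are the intersection windows.

18:00-19:00, 20:00-22:00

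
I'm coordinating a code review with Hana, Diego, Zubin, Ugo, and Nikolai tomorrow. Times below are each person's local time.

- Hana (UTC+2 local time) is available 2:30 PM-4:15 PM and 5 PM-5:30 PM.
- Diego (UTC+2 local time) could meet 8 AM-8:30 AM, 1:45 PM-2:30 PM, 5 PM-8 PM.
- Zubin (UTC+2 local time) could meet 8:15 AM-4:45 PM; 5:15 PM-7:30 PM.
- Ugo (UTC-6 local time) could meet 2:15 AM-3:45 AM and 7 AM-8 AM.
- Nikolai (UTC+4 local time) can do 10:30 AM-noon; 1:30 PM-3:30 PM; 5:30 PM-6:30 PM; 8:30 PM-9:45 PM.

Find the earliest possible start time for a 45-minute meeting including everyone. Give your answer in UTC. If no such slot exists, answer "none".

none

Hana in UTC: 12:30-14:15, 15:00-15:30 (subtract 2h to convert from UTC+2).
Diego in UTC: 06:00-06:30, 11:45-12:30, 15:00-18:00 (subtract 2h to convert from UTC+2).
Zubin in UTC: 06:15-14:45, 15:15-17:30 (subtract 2h to convert from UTC+2).
Ugo in UTC: 08:15-09:45, 13:00-14:00 (add 6h to convert from UTC-6).
Nikolai in UTC: 06:30-08:00, 09:30-11:30, 13:30-14:30, 16:30-17:45 (subtract 4h to convert from UTC+4).
Hana ∩ Diego: 15:00-15:30.
Hana ∩ Diego ∩ Zubin: 15:15-15:30.
Hana ∩ Diego ∩ Zubin ∩ Ugo: ∅.
Hana ∩ Diego ∩ Zubin ∩ Ugo ∩ Nikolai: ∅.
There is no time when everyone is free.
No common window is at least 45 minutes long.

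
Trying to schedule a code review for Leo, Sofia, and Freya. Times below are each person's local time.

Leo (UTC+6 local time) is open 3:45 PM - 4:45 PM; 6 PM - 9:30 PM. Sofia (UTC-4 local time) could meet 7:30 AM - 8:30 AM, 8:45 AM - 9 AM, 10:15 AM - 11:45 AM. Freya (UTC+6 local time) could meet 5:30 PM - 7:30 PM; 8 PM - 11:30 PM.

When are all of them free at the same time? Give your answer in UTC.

12:00-12:30, 12:45-13:00, 14:15-15:30

Leo in UTC: 09:45-10:45, 12:00-15:30 (subtract 6h to convert from UTC+6).
Sofia in UTC: 11:30-12:30, 12:45-13:00, 14:15-15:45 (add 4h to convert from UTC-4).
Freya in UTC: 11:30-13:30, 14:00-17:30 (subtract 6h to convert from UTC+6).
Leo ∩ Sofia: 12:00-12:30, 12:45-13:00, 14:15-15:30.
Leo ∩ Sofia ∩ Freya: 12:00-12:30, 12:45-13:00, 14:15-15:30.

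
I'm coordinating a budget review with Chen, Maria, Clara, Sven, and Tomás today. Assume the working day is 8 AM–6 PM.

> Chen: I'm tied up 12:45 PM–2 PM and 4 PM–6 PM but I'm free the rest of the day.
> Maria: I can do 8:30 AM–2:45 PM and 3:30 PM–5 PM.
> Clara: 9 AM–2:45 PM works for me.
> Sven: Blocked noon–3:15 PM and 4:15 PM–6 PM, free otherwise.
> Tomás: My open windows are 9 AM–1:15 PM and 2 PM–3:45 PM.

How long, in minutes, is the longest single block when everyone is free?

180

Chen free: 08:00-12:45, 14:00-16:00 (invert busy blocks within the working day).
Maria free: 08:30-14:45, 15:30-17:00.
Clara free: 09:00-14:45.
Sven free: 08:00-12:00, 15:15-16:15 (invert busy blocks within the working day).
Tomás free: 09:00-13:15, 14:00-15:45.
Chen ∩ Maria: 08:30-12:45, 14:00-14:45, 15:30-16:00.
Chen ∩ Maria ∩ Clara: 09:00-12:45, 14:00-14:45.
Chen ∩ Maria ∩ Clara ∩ Sven: 09:00-12:00.
Chen ∩ Maria ∩ Clara ∩ Sven ∩ Tomás: 09:00-12:00.
Those are the intersection windows.
The longest is 09:00-12:00 at 180 minutes.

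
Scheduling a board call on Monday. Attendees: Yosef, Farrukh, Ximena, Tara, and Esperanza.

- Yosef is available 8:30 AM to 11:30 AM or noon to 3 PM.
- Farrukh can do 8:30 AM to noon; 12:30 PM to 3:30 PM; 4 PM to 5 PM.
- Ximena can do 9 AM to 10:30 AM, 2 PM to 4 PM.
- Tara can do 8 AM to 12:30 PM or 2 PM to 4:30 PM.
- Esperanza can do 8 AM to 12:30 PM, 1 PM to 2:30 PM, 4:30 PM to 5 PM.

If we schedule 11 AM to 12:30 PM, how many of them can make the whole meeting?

2

Tara and Esperanza can make the full 11:00-12:30 slot — that's 2.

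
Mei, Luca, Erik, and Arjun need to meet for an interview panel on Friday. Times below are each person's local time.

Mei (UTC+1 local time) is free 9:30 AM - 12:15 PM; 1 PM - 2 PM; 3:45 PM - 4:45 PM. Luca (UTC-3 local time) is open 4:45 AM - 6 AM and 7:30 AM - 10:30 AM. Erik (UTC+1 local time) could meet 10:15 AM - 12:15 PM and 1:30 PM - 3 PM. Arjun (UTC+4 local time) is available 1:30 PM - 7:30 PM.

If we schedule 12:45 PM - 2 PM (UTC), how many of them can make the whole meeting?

Mei in UTC: 08:30-11:15, 12:00-13:00, 14:45-15:45 (subtract 1h to convert from UTC+1).
Luca in UTC: 07:45-09:00, 10:30-13:30 (add 3h to convert from UTC-3).
Erik in UTC: 09:15-11:15, 12:30-14:00 (subtract 1h to convert from UTC+1).
Arjun in UTC: 09:30-15:30 (subtract 4h to convert from UTC+4).
Erik and Arjun can make the full 12:45-14:00 slot — that's 2.

2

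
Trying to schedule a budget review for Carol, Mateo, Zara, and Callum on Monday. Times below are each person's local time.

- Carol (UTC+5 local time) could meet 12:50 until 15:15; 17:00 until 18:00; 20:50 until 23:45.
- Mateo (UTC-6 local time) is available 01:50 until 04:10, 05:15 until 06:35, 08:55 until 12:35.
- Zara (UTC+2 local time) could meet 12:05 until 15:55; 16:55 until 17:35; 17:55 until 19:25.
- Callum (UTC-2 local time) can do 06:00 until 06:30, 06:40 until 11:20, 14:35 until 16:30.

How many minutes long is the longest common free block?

Carol in UTC: 07:50-10:15, 12:00-13:00, 15:50-18:45 (subtract 5h to convert from UTC+5).
Mateo in UTC: 07:50-10:10, 11:15-12:35, 14:55-18:35 (add 6h to convert from UTC-6).
Zara in UTC: 10:05-13:55, 14:55-15:35, 15:55-17:25 (subtract 2h to convert from UTC+2).
Callum in UTC: 08:00-08:30, 08:40-13:20, 16:35-18:30 (add 2h to convert from UTC-2).
Carol ∩ Mateo: 07:50-10:10, 12:00-12:35, 15:50-18:35.
Carol ∩ Mateo ∩ Zara: 10:05-10:10, 12:00-12:35, 15:55-17:25.
Carol ∩ Mateo ∩ Zara ∩ Callum: 10:05-10:10, 12:00-12:35, 16:35-17:25.
The longest is 16:35-17:25 at 50 minutes.

50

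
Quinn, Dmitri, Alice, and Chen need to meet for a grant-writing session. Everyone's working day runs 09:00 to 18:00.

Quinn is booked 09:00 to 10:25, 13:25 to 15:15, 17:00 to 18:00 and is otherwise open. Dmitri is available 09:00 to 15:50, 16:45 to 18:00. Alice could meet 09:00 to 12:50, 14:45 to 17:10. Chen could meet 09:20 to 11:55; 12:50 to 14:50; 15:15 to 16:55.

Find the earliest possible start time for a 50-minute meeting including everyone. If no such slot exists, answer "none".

10:25

Quinn free: 10:25-13:25, 15:15-17:00 (invert busy blocks within the working day).
Dmitri free: 09:00-15:50, 16:45-18:00.
Alice free: 09:00-12:50, 14:45-17:10.
Chen free: 09:20-11:55, 12:50-14:50, 15:15-16:55.
Quinn ∩ Dmitri: 10:25-13:25, 15:15-15:50, 16:45-17:00.
Quinn ∩ Dmitri ∩ Alice: 10:25-12:50, 15:15-15:50, 16:45-17:00.
Quinn ∩ Dmitri ∩ Alice ∩ Chen: 10:25-11:55, 15:15-15:50, 16:45-16:55.
The first common window of at least 50 minutes is 10:25-11:55, so the earliest start is 10:25.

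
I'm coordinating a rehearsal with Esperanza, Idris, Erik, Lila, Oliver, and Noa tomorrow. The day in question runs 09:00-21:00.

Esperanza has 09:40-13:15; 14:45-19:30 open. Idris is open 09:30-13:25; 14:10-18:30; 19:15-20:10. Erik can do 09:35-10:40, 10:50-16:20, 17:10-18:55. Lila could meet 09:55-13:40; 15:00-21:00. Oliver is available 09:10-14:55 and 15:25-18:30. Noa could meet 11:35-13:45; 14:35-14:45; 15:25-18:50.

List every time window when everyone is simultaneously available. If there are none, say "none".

Esperanza ∩ Idris: 09:40-13:15, 14:45-18:30, 19:15-19:30.
Esperanza ∩ Idris ∩ Erik: 09:40-10:40, 10:50-13:15, 14:45-16:20, 17:10-18:30.
Esperanza ∩ Idris ∩ Erik ∩ Lila: 09:55-10:40, 10:50-13:15, 15:00-16:20, 17:10-18:30.
Esperanza ∩ Idris ∩ Erik ∩ Lila ∩ Oliver: 09:55-10:40, 10:50-13:15, 15:25-16:20, 17:10-18:30.
Esperanza ∩ Idris ∩ Erik ∩ Lila ∩ Oliver ∩ Noa: 11:35-13:15, 15:25-16:20, 17:10-18:30.

11:35-13:15, 15:25-16:20, 17:10-18:30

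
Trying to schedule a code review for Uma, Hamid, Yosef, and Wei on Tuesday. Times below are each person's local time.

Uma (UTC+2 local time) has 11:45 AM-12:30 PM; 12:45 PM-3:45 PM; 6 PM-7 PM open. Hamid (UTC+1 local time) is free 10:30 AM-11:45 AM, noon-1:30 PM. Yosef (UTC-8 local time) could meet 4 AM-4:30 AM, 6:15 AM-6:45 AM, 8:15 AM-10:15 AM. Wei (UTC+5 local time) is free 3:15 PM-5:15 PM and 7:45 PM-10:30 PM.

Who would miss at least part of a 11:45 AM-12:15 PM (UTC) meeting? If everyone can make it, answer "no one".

Yosef

Uma in UTC: 09:45-10:30, 10:45-13:45, 16:00-17:00 (subtract 2h to convert from UTC+2).
Hamid in UTC: 09:30-10:45, 11:00-12:30 (subtract 1h to convert from UTC+1).
Yosef in UTC: 12:00-12:30, 14:15-14:45, 16:15-18:15 (add 8h to convert from UTC-8).
Wei in UTC: 10:15-12:15, 14:45-17:30 (subtract 5h to convert from UTC+5).
Uma: free for 11:45-12:15. Hamid: free for 11:45-12:15. Yosef: not fully free for 11:45-12:15. Wei: free for 11:45-12:15.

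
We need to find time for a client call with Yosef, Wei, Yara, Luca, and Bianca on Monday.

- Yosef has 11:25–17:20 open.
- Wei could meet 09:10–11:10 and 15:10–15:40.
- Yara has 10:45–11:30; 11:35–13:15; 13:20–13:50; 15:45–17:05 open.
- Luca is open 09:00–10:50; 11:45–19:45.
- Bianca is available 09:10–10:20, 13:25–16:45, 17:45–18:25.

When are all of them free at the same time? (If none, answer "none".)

Yosef ∩ Wei: 15:10-15:40.
Yosef ∩ Wei ∩ Yara: ∅.
Yosef ∩ Wei ∩ Yara ∩ Luca: ∅.
Yosef ∩ Wei ∩ Yara ∩ Luca ∩ Bianca: ∅.
There is no time when everyone is free.

none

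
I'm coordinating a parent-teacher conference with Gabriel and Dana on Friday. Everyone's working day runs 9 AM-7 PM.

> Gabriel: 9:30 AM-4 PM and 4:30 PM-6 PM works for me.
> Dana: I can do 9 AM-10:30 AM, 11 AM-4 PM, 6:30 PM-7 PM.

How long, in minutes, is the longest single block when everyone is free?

300

Gabriel ∩ Dana: 09:30-10:30, 11:00-16:00.
The longest is 11:00-16:00 at 300 minutes.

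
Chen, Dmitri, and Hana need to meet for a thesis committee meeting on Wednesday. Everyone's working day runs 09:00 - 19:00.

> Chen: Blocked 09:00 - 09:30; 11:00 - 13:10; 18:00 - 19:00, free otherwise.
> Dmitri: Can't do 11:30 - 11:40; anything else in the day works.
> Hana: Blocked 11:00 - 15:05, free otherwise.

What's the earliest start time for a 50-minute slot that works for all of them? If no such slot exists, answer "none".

09:30

Chen free: 09:30-11:00, 13:10-18:00 (invert busy blocks within the working day).
Dmitri free: 09:00-11:30, 11:40-19:00 (invert busy blocks within the working day).
Hana free: 09:00-11:00, 15:05-19:00 (invert busy blocks within the working day).
Chen ∩ Dmitri: 09:30-11:00, 13:10-18:00.
Chen ∩ Dmitri ∩ Hana: 09:30-11:00, 15:05-18:00.
The first common window of at least 50 minutes is 09:30-11:00, so the earliest start is 09:30.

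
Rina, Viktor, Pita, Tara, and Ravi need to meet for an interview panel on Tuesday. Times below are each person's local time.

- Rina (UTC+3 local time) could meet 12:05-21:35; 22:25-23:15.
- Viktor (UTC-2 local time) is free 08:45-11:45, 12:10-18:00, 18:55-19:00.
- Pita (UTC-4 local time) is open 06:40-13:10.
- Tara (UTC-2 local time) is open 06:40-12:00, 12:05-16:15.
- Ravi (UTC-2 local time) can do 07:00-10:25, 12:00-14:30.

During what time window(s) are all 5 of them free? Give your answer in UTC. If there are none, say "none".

Rina in UTC: 09:05-18:35, 19:25-20:15 (subtract 3h to convert from UTC+3).
Viktor in UTC: 10:45-13:45, 14:10-20:00, 20:55-21:00 (add 2h to convert from UTC-2).
Pita in UTC: 10:40-17:10 (add 4h to convert from UTC-4).
Tara in UTC: 08:40-14:00, 14:05-18:15 (add 2h to convert from UTC-2).
Ravi in UTC: 09:00-12:25, 14:00-16:30 (add 2h to convert from UTC-2).
Rina ∩ Viktor: 10:45-13:45, 14:10-18:35, 19:25-20:00.
Rina ∩ Viktor ∩ Pita: 10:45-13:45, 14:10-17:10.
Rina ∩ Viktor ∩ Pita ∩ Tara: 10:45-13:45, 14:10-17:10.
Rina ∩ Viktor ∩ Pita ∩ Tara ∩ Ravi: 10:45-12:25, 14:10-16:30.

10:45-12:25, 14:10-16:30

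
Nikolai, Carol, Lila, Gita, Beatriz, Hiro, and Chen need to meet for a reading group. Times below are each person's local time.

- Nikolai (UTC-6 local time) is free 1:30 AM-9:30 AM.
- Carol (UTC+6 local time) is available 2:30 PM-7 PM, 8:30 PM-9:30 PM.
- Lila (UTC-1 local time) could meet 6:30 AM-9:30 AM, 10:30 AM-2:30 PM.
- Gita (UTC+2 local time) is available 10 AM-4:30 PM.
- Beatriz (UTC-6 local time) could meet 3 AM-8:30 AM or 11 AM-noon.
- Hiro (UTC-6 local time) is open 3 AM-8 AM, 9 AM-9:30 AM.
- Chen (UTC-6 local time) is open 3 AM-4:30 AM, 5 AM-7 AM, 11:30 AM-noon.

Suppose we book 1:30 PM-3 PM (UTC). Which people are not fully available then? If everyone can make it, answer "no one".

Beatriz, Carol, Chen, Gita, Hiro

Nikolai in UTC: 07:30-15:30 (add 6h to convert from UTC-6).
Carol in UTC: 08:30-13:00, 14:30-15:30 (subtract 6h to convert from UTC+6).
Lila in UTC: 07:30-10:30, 11:30-15:30 (add 1h to convert from UTC-1).
Gita in UTC: 08:00-14:30 (subtract 2h to convert from UTC+2).
Beatriz in UTC: 09:00-14:30, 17:00-18:00 (add 6h to convert from UTC-6).
Hiro in UTC: 09:00-14:00, 15:00-15:30 (add 6h to convert from UTC-6).
Chen in UTC: 09:00-10:30, 11:00-13:00, 17:30-18:00 (add 6h to convert from UTC-6).
Nikolai: free for 13:30-15:00. Carol: not fully free for 13:30-15:00. Lila: free for 13:30-15:00. Gita: not fully free for 13:30-15:00. Beatriz: not fully free for 13:30-15:00. Hiro: not fully free for 13:30-15:00. Chen: not fully free for 13:30-15:00.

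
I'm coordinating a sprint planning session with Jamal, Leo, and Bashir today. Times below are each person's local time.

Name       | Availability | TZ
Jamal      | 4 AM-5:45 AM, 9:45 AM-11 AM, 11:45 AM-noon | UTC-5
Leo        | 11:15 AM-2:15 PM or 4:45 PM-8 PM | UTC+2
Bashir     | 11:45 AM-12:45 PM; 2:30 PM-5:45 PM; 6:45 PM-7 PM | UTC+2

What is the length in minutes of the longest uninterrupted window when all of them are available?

60

Jamal in UTC: 09:00-10:45, 14:45-16:00, 16:45-17:00 (add 5h to convert from UTC-5).
Leo in UTC: 09:15-12:15, 14:45-18:00 (subtract 2h to convert from UTC+2).
Bashir in UTC: 09:45-10:45, 12:30-15:45, 16:45-17:00 (subtract 2h to convert from UTC+2).
Jamal ∩ Leo: 09:15-10:45, 14:45-16:00, 16:45-17:00.
Jamal ∩ Leo ∩ Bashir: 09:45-10:45, 14:45-15:45, 16:45-17:00.
The longest is 09:45-10:45 at 60 minutes.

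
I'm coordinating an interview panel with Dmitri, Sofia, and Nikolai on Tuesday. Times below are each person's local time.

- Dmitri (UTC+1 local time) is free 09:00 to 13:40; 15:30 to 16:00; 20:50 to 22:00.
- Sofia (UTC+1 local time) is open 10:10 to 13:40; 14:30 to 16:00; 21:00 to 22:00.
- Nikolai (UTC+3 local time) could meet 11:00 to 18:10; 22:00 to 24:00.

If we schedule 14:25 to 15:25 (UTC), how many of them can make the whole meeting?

Dmitri in UTC: 08:00-12:40, 14:30-15:00, 19:50-21:00 (subtract 1h to convert from UTC+1).
Sofia in UTC: 09:10-12:40, 13:30-15:00, 20:00-21:00 (subtract 1h to convert from UTC+1).
Nikolai in UTC: 08:00-15:10, 19:00-21:00 (subtract 3h to convert from UTC+3).
nobody can make the full 14:25-15:25 slot — that's 0.

0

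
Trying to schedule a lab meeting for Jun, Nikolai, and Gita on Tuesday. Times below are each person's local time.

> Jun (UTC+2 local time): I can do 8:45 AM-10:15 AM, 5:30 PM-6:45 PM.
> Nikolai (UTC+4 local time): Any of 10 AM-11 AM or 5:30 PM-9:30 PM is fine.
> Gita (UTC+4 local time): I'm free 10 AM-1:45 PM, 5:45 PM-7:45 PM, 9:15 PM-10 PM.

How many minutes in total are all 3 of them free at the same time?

Jun in UTC: 06:45-08:15, 15:30-16:45 (subtract 2h to convert from UTC+2).
Nikolai in UTC: 06:00-07:00, 13:30-17:30 (subtract 4h to convert from UTC+4).
Gita in UTC: 06:00-09:45, 13:45-15:45, 17:15-18:00 (subtract 4h to convert from UTC+4).
Jun ∩ Nikolai: 06:45-07:00, 15:30-16:45.
Jun ∩ Nikolai ∩ Gita: 06:45-07:00, 15:30-15:45.
Summing the common windows: 15 + 15 = 30 minutes.

30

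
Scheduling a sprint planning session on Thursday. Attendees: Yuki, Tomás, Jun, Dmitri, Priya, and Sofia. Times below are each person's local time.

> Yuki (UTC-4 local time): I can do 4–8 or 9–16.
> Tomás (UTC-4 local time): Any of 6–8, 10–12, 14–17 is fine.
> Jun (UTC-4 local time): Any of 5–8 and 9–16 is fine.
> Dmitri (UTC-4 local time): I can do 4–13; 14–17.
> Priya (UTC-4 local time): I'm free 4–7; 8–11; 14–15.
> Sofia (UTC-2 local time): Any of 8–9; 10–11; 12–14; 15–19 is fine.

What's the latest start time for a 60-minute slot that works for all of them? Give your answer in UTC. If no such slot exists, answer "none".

Yuki in UTC: 08:00-12:00, 13:00-20:00 (add 4h to convert from UTC-4).
Tomás in UTC: 10:00-12:00, 14:00-16:00, 18:00-21:00 (add 4h to convert from UTC-4).
Jun in UTC: 09:00-12:00, 13:00-20:00 (add 4h to convert from UTC-4).
Dmitri in UTC: 08:00-17:00, 18:00-21:00 (add 4h to convert from UTC-4).
Priya in UTC: 08:00-11:00, 12:00-15:00, 18:00-19:00 (add 4h to convert from UTC-4).
Sofia in UTC: 10:00-11:00, 12:00-13:00, 14:00-16:00, 17:00-21:00 (add 2h to convert from UTC-2).
Yuki ∩ Tomás: 10:00-12:00, 14:00-16:00, 18:00-20:00.
Yuki ∩ Tomás ∩ Jun: 10:00-12:00, 14:00-16:00, 18:00-20:00.
Yuki ∩ Tomás ∩ Jun ∩ Dmitri: 10:00-12:00, 14:00-16:00, 18:00-20:00.
Yuki ∩ Tomás ∩ Jun ∩ Dmitri ∩ Priya: 10:00-11:00, 14:00-15:00, 18:00-19:00.
Yuki ∩ Tomás ∩ Jun ∩ Dmitri ∩ Priya ∩ Sofia: 10:00-11:00, 14:00-15:00, 18:00-19:00.
The last common window of at least 60 minutes is 18:00-19:00; a 60-minute meeting can start as late as 18:00 and still end by 19:00.

18:00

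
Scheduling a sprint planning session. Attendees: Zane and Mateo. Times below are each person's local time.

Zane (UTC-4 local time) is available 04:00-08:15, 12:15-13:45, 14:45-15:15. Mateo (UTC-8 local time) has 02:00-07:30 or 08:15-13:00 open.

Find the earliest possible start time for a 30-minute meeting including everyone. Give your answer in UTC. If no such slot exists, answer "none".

10:00

Zane in UTC: 08:00-12:15, 16:15-17:45, 18:45-19:15 (add 4h to convert from UTC-4).
Mateo in UTC: 10:00-15:30, 16:15-21:00 (add 8h to convert from UTC-8).
Zane ∩ Mateo: 10:00-12:15, 16:15-17:45, 18:45-19:15.
The first common window of at least 30 minutes is 10:00-12:15, so the earliest start is 10:00.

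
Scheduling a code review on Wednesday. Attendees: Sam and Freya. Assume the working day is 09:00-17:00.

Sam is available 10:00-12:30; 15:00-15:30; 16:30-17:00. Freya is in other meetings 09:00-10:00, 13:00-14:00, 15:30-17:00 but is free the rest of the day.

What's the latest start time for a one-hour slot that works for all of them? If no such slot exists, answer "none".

Sam free: 10:00-12:30, 15:00-15:30, 16:30-17:00.
Freya free: 10:00-13:00, 14:00-15:30 (invert busy blocks within the working day).
Sam ∩ Freya: 10:00-12:30, 15:00-15:30.
So the common availability across everyone is 10:00-12:30, 15:00-15:30.
The last common window of at least 60 minutes is 10:00-12:30; a 60-minute meeting can start as late as 11:30 and still end by 12:30.

11:30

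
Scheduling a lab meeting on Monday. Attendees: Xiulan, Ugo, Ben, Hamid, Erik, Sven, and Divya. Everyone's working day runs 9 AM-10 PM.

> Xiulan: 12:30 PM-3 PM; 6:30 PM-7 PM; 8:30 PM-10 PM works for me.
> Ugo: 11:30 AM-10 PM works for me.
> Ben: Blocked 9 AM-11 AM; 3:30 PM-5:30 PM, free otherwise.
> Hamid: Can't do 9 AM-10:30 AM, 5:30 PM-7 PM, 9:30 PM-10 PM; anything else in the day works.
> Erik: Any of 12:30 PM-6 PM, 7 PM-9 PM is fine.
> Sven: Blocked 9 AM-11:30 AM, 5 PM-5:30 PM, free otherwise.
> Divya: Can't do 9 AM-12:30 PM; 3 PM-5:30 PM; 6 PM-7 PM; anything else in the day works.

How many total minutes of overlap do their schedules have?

180

Xiulan free: 12:30-15:00, 18:30-19:00, 20:30-22:00.
Ugo free: 11:30-22:00.
Ben free: 11:00-15:30, 17:30-22:00 (invert busy blocks within the working day).
Hamid free: 10:30-17:30, 19:00-21:30 (invert busy blocks within the working day).
Erik free: 12:30-18:00, 19:00-21:00.
Sven free: 11:30-17:00, 17:30-22:00 (invert busy blocks within the working day).
Divya free: 12:30-15:00, 17:30-18:00, 19:00-22:00 (invert busy blocks within the working day).
Xiulan ∩ Ugo: 12:30-15:00, 18:30-19:00, 20:30-22:00.
Xiulan ∩ Ugo ∩ Ben: 12:30-15:00, 18:30-19:00, 20:30-22:00.
Xiulan ∩ Ugo ∩ Ben ∩ Hamid: 12:30-15:00, 20:30-21:30.
Xiulan ∩ Ugo ∩ Ben ∩ Hamid ∩ Erik: 12:30-15:00, 20:30-21:00.
Xiulan ∩ Ugo ∩ Ben ∩ Hamid ∩ Erik ∩ Sven: 12:30-15:00, 20:30-21:00.
Xiulan ∩ Ugo ∩ Ben ∩ Hamid ∩ Erik ∩ Sven ∩ Divya: 12:30-15:00, 20:30-21:00.
Those are the intersection windows.
Summing the common windows: 150 + 30 = 180 minutes.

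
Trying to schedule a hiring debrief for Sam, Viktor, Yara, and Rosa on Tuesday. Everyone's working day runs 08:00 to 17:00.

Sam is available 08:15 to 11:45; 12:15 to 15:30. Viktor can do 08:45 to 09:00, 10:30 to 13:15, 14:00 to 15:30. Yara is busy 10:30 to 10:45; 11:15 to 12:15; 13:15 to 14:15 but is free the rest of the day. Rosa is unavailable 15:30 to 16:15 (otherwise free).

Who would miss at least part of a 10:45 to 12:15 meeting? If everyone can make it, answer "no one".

Sam free: 08:15-11:45, 12:15-15:30.
Viktor free: 08:45-09:00, 10:30-13:15, 14:00-15:30.
Yara free: 08:00-10:30, 10:45-11:15, 12:15-13:15, 14:15-17:00 (invert busy blocks within the working day).
Rosa free: 08:00-15:30, 16:15-17:00 (invert busy blocks within the working day).
Sam: not fully free for 10:45-12:15. Viktor: free for 10:45-12:15. Yara: not fully free for 10:45-12:15. Rosa: free for 10:45-12:15.

Sam, Yara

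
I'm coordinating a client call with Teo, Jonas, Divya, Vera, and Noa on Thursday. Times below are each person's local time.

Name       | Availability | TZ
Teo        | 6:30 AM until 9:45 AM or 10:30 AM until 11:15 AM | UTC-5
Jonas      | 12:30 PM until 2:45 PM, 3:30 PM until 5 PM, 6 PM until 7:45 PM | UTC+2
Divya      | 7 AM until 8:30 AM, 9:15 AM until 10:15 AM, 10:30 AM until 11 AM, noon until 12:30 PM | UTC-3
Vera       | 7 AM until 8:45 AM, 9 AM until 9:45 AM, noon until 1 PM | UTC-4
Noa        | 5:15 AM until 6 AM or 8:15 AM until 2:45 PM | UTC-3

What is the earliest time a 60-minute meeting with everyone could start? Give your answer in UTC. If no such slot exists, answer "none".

Teo in UTC: 11:30-14:45, 15:30-16:15 (add 5h to convert from UTC-5).
Jonas in UTC: 10:30-12:45, 13:30-15:00, 16:00-17:45 (subtract 2h to convert from UTC+2).
Divya in UTC: 10:00-11:30, 12:15-13:15, 13:30-14:00, 15:00-15:30 (add 3h to convert from UTC-3).
Vera in UTC: 11:00-12:45, 13:00-13:45, 16:00-17:00 (add 4h to convert from UTC-4).
Noa in UTC: 08:15-09:00, 11:15-17:45 (add 3h to convert from UTC-3).
Teo ∩ Jonas: 11:30-12:45, 13:30-14:45, 16:00-16:15.
Teo ∩ Jonas ∩ Divya: 12:15-12:45, 13:30-14:00.
Teo ∩ Jonas ∩ Divya ∩ Vera: 12:15-12:45, 13:30-13:45.
Teo ∩ Jonas ∩ Divya ∩ Vera ∩ Noa: 12:15-12:45, 13:30-13:45.
So the common availability across everyone is 12:15-12:45, 13:30-13:45.
No common window is at least 60 minutes long.

none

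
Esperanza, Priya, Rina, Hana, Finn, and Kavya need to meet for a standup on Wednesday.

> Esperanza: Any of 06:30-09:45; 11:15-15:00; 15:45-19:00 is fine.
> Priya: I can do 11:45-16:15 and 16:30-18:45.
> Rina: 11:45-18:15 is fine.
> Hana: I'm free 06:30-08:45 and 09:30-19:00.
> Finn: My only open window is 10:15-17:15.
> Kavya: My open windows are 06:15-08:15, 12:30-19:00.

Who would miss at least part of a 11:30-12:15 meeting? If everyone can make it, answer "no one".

Kavya, Priya, Rina

Esperanza: free for 11:30-12:15. Priya: not fully free for 11:30-12:15. Rina: not fully free for 11:30-12:15. Hana: free for 11:30-12:15. Finn: free for 11:30-12:15. Kavya: not fully free for 11:30-12:15.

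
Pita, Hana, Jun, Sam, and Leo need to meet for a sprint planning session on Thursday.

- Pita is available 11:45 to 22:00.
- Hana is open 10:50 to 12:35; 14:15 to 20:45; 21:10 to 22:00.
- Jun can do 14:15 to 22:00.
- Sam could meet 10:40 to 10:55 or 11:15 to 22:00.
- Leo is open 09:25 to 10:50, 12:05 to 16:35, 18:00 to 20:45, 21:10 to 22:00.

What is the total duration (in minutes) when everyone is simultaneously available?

Pita ∩ Hana: 11:45-12:35, 14:15-20:45, 21:10-22:00.
Pita ∩ Hana ∩ Jun: 14:15-20:45, 21:10-22:00.
Pita ∩ Hana ∩ Jun ∩ Sam: 14:15-20:45, 21:10-22:00.
Pita ∩ Hana ∩ Jun ∩ Sam ∩ Leo: 14:15-16:35, 18:00-20:45, 21:10-22:00.
So the common availability across everyone is 14:15-16:35, 18:00-20:45, 21:10-22:00.
Summing the common windows: 140 + 165 + 50 = 355 minutes.

355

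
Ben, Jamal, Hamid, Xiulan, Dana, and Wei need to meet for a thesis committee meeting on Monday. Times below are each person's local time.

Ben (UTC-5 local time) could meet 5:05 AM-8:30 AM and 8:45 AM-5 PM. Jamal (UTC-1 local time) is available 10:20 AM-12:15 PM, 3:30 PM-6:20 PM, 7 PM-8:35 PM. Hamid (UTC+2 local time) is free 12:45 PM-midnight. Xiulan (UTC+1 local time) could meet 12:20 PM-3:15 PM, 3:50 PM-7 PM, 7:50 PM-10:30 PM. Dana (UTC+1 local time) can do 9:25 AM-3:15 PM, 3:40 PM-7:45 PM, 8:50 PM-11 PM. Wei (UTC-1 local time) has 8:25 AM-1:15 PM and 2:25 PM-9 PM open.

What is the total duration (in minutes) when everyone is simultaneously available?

Ben in UTC: 10:05-13:30, 13:45-22:00 (add 5h to convert from UTC-5).
Jamal in UTC: 11:20-13:15, 16:30-19:20, 20:00-21:35 (add 1h to convert from UTC-1).
Hamid in UTC: 10:45-22:00 (subtract 2h to convert from UTC+2).
Xiulan in UTC: 11:20-14:15, 14:50-18:00, 18:50-21:30 (subtract 1h to convert from UTC+1).
Dana in UTC: 08:25-14:15, 14:40-18:45, 19:50-22:00 (subtract 1h to convert from UTC+1).
Wei in UTC: 09:25-14:15, 15:25-22:00 (add 1h to convert from UTC-1).
Ben ∩ Jamal: 11:20-13:15, 16:30-19:20, 20:00-21:35.
Ben ∩ Jamal ∩ Hamid: 11:20-13:15, 16:30-19:20, 20:00-21:35.
Ben ∩ Jamal ∩ Hamid ∩ Xiulan: 11:20-13:15, 16:30-18:00, 18:50-19:20, 20:00-21:30.
Ben ∩ Jamal ∩ Hamid ∩ Xiulan ∩ Dana: 11:20-13:15, 16:30-18:00, 20:00-21:30.
Ben ∩ Jamal ∩ Hamid ∩ Xiulan ∩ Dana ∩ Wei: 11:20-13:15, 16:30-18:00, 20:00-21:30.
Summing the common windows: 115 + 90 + 90 = 295 minutes.

295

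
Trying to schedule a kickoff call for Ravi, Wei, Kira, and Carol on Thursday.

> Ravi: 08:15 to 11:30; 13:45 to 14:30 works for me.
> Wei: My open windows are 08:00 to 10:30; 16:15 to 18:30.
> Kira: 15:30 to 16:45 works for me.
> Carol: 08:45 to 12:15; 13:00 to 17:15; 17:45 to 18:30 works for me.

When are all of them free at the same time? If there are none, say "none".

none

Ravi ∩ Wei: 08:15-10:30.
Ravi ∩ Wei ∩ Kira: ∅.
Ravi ∩ Wei ∩ Kira ∩ Carol: ∅.
There is no time when everyone is free.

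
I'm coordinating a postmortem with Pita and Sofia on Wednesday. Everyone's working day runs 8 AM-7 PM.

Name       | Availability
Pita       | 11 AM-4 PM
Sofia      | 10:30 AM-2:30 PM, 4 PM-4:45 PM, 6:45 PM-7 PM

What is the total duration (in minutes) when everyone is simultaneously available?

Pita ∩ Sofia: 11:00-14:30.
So the common availability across everyone is 11:00-14:30.
That's a single block of 210 minutes.

210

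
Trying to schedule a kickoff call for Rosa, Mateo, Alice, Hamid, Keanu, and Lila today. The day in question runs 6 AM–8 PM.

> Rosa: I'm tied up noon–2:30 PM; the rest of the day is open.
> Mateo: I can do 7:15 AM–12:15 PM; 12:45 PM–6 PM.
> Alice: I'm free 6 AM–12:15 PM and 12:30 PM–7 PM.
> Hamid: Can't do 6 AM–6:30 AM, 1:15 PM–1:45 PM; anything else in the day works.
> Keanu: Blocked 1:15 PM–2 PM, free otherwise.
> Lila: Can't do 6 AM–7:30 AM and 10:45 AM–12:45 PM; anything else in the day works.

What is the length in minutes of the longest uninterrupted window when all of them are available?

Rosa free: 06:00-12:00, 14:30-20:00 (invert busy blocks within the working day).
Mateo free: 07:15-12:15, 12:45-18:00.
Alice free: 06:00-12:15, 12:30-19:00.
Hamid free: 06:30-13:15, 13:45-20:00 (invert busy blocks within the working day).
Keanu free: 06:00-13:15, 14:00-20:00 (invert busy blocks within the working day).
Lila free: 07:30-10:45, 12:45-20:00 (invert busy blocks within the working day).
Rosa ∩ Mateo: 07:15-12:00, 14:30-18:00.
Rosa ∩ Mateo ∩ Alice: 07:15-12:00, 14:30-18:00.
Rosa ∩ Mateo ∩ Alice ∩ Hamid: 07:15-12:00, 14:30-18:00.
Rosa ∩ Mateo ∩ Alice ∩ Hamid ∩ Keanu: 07:15-12:00, 14:30-18:00.
Rosa ∩ Mateo ∩ Alice ∩ Hamid ∩ Keanu ∩ Lila: 07:30-10:45, 14:30-18:00.
Those are the intersection windows.
The longest is 14:30-18:00 at 210 minutes.

210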